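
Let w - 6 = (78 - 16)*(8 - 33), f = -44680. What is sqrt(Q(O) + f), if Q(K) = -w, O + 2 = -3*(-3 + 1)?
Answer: 8*I*sqrt(674) ≈ 207.69*I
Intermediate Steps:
O = 4 (O = -2 - 3*(-3 + 1) = -2 - 3*(-2) = -2 + 6 = 4)
w = -1544 (w = 6 + (78 - 16)*(8 - 33) = 6 + 62*(-25) = 6 - 1550 = -1544)
Q(K) = 1544 (Q(K) = -1*(-1544) = 1544)
sqrt(Q(O) + f) = sqrt(1544 - 44680) = sqrt(-43136) = 8*I*sqrt(674)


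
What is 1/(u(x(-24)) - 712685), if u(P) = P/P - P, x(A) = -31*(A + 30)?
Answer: -1/712498 ≈ -1.4035e-6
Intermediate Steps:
x(A) = -930 - 31*A (x(A) = -31*(30 + A) = -930 - 31*A)
u(P) = 1 - P
1/(u(x(-24)) - 712685) = 1/((1 - (-930 - 31*(-24))) - 712685) = 1/((1 - (-930 + 744)) - 712685) = 1/((1 - 1*(-186)) - 712685) = 1/((1 + 186) - 712685) = 1/(187 - 712685) = 1/(-712498) = -1/712498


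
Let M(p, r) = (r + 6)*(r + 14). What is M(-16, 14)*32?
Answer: 17920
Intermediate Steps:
M(p, r) = (6 + r)*(14 + r)
M(-16, 14)*32 = (84 + 14² + 20*14)*32 = (84 + 196 + 280)*32 = 560*32 = 17920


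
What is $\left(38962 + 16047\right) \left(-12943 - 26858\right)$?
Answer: $-2189413209$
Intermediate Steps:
$\left(38962 + 16047\right) \left(-12943 - 26858\right) = 55009 \left(-39801\right) = -2189413209$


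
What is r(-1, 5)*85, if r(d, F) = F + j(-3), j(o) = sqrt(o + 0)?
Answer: 425 + 85*I*sqrt(3) ≈ 425.0 + 147.22*I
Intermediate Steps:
j(o) = sqrt(o)
r(d, F) = F + I*sqrt(3) (r(d, F) = F + sqrt(-3) = F + I*sqrt(3))
r(-1, 5)*85 = (5 + I*sqrt(3))*85 = 425 + 85*I*sqrt(3)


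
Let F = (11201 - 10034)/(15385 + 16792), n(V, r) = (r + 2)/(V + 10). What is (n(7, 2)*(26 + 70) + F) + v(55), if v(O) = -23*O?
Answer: -679590578/547009 ≈ -1242.4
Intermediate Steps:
n(V, r) = (2 + r)/(10 + V)
F = 1167/32177 ≈ 0.036268
(n(7, 2)*(26 + 70) + F) + v(55) = (((2 + 2)/(10 + 7))*(26 + 70) + 1167/32177) - 23*55 = ((4/17)*96 + 1167/32177) - 1265 = (384/17 + 1167/32177) - 1265 = 12375807/547009 - 1265 = -679590578/547009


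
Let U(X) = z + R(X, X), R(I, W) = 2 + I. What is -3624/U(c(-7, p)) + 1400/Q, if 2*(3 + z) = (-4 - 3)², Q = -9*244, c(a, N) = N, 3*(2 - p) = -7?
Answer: -11995906/91683 ≈ -130.84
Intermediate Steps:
p = 13/3 (p = 2 - ⅓*(-7) = 2 + 7/3 = 13/3 ≈ 4.3333)
Q = -2196
z = 43/2 (z = -3 + (-4 - 3)²/2 = -3 + (½)*(-7)² = -3 + (½)*49 = -3 + 49/2 = 43/2 ≈ 21.500)
U(X) = 47/2 + X (U(X) = 43/2 + (2 + X) = 47/2 + X)
-3624/U(c(-7, p)) + 1400/Q = -3624/(47/2 + 13/3) + 1400/(-2196) = -3624/167/6 + 1400*(-1/2196) = -3624*6/167 - 350/549 = -21744/167 - 350/549 = -11995906/91683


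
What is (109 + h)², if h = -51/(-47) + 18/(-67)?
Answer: 119585939344/9916201 ≈ 12060.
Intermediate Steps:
h = 2571/3149 (h = -51*(-1/47) + 18*(-1/67) = 51/47 - 18/67 = 2571/3149 ≈ 0.81645)
(109 + h)² = (109 + 2571/3149)² = (345812/3149)² = 119585939344/9916201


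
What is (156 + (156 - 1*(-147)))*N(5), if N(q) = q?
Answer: 2295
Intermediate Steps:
(156 + (156 - 1*(-147)))*N(5) = (156 + (156 - 1*(-147)))*5 = (156 + (156 + 147))*5 = (156 + 303)*5 = 459*5 = 2295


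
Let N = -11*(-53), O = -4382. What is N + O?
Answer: -3799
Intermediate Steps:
N = 583
N + O = 583 - 4382 = -3799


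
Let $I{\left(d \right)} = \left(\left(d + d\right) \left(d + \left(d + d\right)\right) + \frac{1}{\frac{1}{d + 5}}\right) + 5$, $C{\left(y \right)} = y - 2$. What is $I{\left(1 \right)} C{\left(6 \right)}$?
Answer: $68$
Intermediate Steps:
$C{\left(y \right)} = -2 + y$
$I{\left(d \right)} = 10 + d + 6 d^{2}$ ($I{\left(d \right)} = \left(2 d \left(d + 2 d\right) + \frac{1}{\frac{1}{5 + d}}\right) + 5 = \left(2 d 3 d + \left(5 + d\right)\right) + 5 = \left(6 d^{2} + \left(5 + d\right)\right) + 5 = \left(5 + d + 6 d^{2}\right) + 5 = 10 + d + 6 d^{2}$)
$I{\left(1 \right)} C{\left(6 \right)} = \left(10 + 1 + 6 \cdot 1^{2}\right) \left(-2 + 6\right) = \left(10 + 1 + 6 \cdot 1\right) 4 = \left(10 + 1 + 6\right) 4 = 17 \cdot 4 = 68$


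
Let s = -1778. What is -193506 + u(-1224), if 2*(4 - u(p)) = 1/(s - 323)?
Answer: -813095403/4202 ≈ -1.9350e+5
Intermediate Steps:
u(p) = 16809/4202 (u(p) = 4 - 1/(2*(-1778 - 323)) = 4 - ½/(-2101) = 4 - ½*(-1/2101) = 4 + 1/4202 = 16809/4202)
-193506 + u(-1224) = -193506 + 16809/4202 = -813095403/4202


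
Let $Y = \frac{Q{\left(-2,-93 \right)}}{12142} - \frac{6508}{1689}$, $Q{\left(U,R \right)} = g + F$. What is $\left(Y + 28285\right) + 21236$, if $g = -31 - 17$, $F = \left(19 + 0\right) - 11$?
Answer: $\frac{507744778951}{10253919} \approx 49517.0$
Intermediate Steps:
$F = 8$ ($F = 19 - 11 = 8$)
$g = -48$
$Q{\left(U,R \right)} = -40$ ($Q{\left(U,R \right)} = -48 + 8 = -40$)
$Y = - \frac{39543848}{10253919}$ ($Y = - \frac{40}{12142} - \frac{6508}{1689} = \left(-40\right) \frac{1}{12142} - \frac{6508}{1689} = - \frac{20}{6071} - \frac{6508}{1689} = - \frac{39543848}{10253919} \approx -3.8565$)
$\left(Y + 28285\right) + 21236 = \left(- \frac{39543848}{10253919} + 28285\right) + 21236 = \frac{289992555067}{10253919} + 21236 = \frac{507744778951}{10253919}$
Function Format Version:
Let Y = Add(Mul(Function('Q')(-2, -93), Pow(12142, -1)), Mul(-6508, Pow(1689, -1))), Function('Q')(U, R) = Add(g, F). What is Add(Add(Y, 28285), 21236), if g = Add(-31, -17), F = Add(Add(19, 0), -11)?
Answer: Rational(507744778951, 10253919) ≈ 49517.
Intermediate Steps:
F = 8 (F = Add(19, -11) = 8)
g = -48
Function('Q')(U, R) = -40 (Function('Q')(U, R) = Add(-48, 8) = -40)
Y = Rational(-39543848, 10253919) (Y = Add(Mul(-40, Pow(12142, -1)), Mul(-6508, Pow(1689, -1))) = Add(Mul(-40, Rational(1, 12142)), Mul(-6508, Rational(1, 1689))) = Add(Rational(-20, 6071), Rational(-6508, 1689)) = Rational(-39543848, 10253919) ≈ -3.8565)
Add(Add(Y, 28285), 21236) = Add(Add(Rational(-39543848, 10253919), 28285), 21236) = Add(Rational(289992555067, 10253919), 21236) = Rational(507744778951, 10253919)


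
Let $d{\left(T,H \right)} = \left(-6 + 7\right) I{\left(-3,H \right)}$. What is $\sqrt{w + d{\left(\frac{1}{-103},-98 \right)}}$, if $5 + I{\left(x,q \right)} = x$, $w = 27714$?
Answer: $\sqrt{27706} \approx 166.45$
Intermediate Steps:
$I{\left(x,q \right)} = -5 + x$
$d{\left(T,H \right)} = -8$ ($d{\left(T,H \right)} = \left(-6 + 7\right) \left(-5 - 3\right) = 1 \left(-8\right) = -8$)
$\sqrt{w + d{\left(\frac{1}{-103},-98 \right)}} = \sqrt{27714 - 8} = \sqrt{27706}$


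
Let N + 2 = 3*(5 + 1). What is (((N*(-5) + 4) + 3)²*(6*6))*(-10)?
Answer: -1918440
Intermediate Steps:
N = 16 (N = -2 + 3*(5 + 1) = -2 + 3*6 = -2 + 18 = 16)
(((N*(-5) + 4) + 3)²*(6*6))*(-10) = (((16*(-5) + 4) + 3)²*(6*6))*(-10) = (((-80 + 4) + 3)²*36)*(-10) = ((-76 + 3)²*36)*(-10) = ((-73)²*36)*(-10) = (5329*36)*(-10) = 191844*(-10) = -1918440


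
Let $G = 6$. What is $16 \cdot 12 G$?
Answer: $1152$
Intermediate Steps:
$16 \cdot 12 G = 16 \cdot 12 \cdot 6 = 192 \cdot 6 = 1152$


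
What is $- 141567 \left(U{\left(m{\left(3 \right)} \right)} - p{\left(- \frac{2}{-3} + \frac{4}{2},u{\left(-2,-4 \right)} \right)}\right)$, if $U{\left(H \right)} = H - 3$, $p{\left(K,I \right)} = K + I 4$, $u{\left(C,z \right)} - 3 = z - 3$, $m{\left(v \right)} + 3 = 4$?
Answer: $-1604426$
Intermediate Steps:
$m{\left(v \right)} = 1$ ($m{\left(v \right)} = -3 + 4 = 1$)
$u{\left(C,z \right)} = z$ ($u{\left(C,z \right)} = 3 + \left(z - 3\right) = 3 + \left(-3 + z\right) = z$)
$p{\left(K,I \right)} = K + 4 I$
$U{\left(H \right)} = -3 + H$ ($U{\left(H \right)} = H - 3 = -3 + H$)
$- 141567 \left(U{\left(m{\left(3 \right)} \right)} - p{\left(- \frac{2}{-3} + \frac{4}{2},u{\left(-2,-4 \right)} \right)}\right) = - 141567 \left(\left(-3 + 1\right) - \left(\left(- \frac{2}{-3} + \frac{4}{2}\right) + 4 \left(-4\right)\right)\right) = - 141567 \left(-2 - \left(\left(\left(-2\right) \left(- \frac{1}{3}\right) + 4 \cdot \frac{1}{2}\right) - 16\right)\right) = - 141567 \left(-2 - \left(\left(\frac{2}{3} + 2\right) - 16\right)\right) = - 141567 \left(-2 - \left(\frac{8}{3} - 16\right)\right) = - 141567 \left(-2 - - \frac{40}{3}\right) = - 141567 \left(-2 + \frac{40}{3}\right) = \left(-141567\right) \frac{34}{3} = -1604426$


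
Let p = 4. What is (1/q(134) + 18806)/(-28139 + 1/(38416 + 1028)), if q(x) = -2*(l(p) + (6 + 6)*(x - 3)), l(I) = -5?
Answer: -31415548518/47006388065 ≈ -0.66833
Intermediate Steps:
q(x) = 82 - 24*x (q(x) = -2*(-5 + (6 + 6)*(x - 3)) = -2*(-5 + 12*(-3 + x)) = -2*(-5 + (-36 + 12*x)) = -2*(-41 + 12*x) = 82 - 24*x)
(1/q(134) + 18806)/(-28139 + 1/(38416 + 1028)) = (1/(82 - 24*134) + 18806)/(-28139 + 1/(38416 + 1028)) = (1/(82 - 3216) + 18806)/(-28139 + 1/39444) = (1/(-3134) + 18806)/(-28139 + 1/39444) = (-1/3134 + 18806)/(-1109914715/39444) = (58938003/3134)*(-39444/1109914715) = -31415548518/47006388065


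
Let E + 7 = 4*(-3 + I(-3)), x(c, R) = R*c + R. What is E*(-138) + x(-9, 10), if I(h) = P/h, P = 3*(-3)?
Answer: 886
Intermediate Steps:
P = -9
I(h) = -9/h
x(c, R) = R + R*c
E = -7 (E = -7 + 4*(-3 - 9/(-3)) = -7 + 4*(-3 - 9*(-⅓)) = -7 + 4*(-3 + 3) = -7 + 4*0 = -7 + 0 = -7)
E*(-138) + x(-9, 10) = -7*(-138) + 10*(1 - 9) = 966 + 10*(-8) = 966 - 80 = 886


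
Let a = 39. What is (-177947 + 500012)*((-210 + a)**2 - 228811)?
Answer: -64274512050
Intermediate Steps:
(-177947 + 500012)*((-210 + a)**2 - 228811) = (-177947 + 500012)*((-210 + 39)**2 - 228811) = 322065*((-171)**2 - 228811) = 322065*(29241 - 228811) = 322065*(-199570) = -64274512050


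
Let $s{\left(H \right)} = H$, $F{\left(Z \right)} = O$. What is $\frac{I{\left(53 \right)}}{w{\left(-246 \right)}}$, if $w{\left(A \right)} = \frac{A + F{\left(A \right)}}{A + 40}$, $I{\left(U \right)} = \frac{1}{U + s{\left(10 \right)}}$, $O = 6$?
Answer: $\frac{103}{7560} \approx 0.013624$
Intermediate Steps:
$F{\left(Z \right)} = 6$
$I{\left(U \right)} = \frac{1}{10 + U}$ ($I{\left(U \right)} = \frac{1}{U + 10} = \frac{1}{10 + U}$)
$w{\left(A \right)} = \frac{6 + A}{40 + A}$ ($w{\left(A \right)} = \frac{A + 6}{A + 40} = \frac{6 + A}{40 + A}$)
$\frac{I{\left(53 \right)}}{w{\left(-246 \right)}} = \frac{1}{\left(10 + 53\right) \frac{6 - 246}{40 - 246}} = \frac{1}{63 \frac{1}{-206} \left(-240\right)} = \frac{1}{63 \left(\left(- \frac{1}{206}\right) \left(-240\right)\right)} = \frac{1}{63 \cdot \frac{120}{103}} = \frac{1}{63} \cdot \frac{103}{120} = \frac{103}{7560}$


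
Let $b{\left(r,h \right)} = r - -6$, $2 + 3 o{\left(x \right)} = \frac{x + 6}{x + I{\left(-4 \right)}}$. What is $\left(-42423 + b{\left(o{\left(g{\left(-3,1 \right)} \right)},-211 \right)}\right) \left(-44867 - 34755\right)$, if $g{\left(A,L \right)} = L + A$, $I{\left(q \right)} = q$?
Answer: $\frac{30396574342}{9} \approx 3.3774 \cdot 10^{9}$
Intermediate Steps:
$g{\left(A,L \right)} = A + L$
$o{\left(x \right)} = - \frac{2}{3} + \frac{6 + x}{3 \left(-4 + x\right)}$ ($o{\left(x \right)} = - \frac{2}{3} + \frac{\left(x + 6\right) \frac{1}{x - 4}}{3} = - \frac{2}{3} + \frac{\left(6 + x\right) \frac{1}{-4 + x}}{3} = - \frac{2}{3} + \frac{\frac{1}{-4 + x} \left(6 + x\right)}{3} = - \frac{2}{3} + \frac{6 + x}{3 \left(-4 + x\right)}$)
$b{\left(r,h \right)} = 6 + r$ ($b{\left(r,h \right)} = r + 6 = 6 + r$)
$\left(-42423 + b{\left(o{\left(g{\left(-3,1 \right)} \right)},-211 \right)}\right) \left(-44867 - 34755\right) = \left(-42423 + \left(6 + \frac{14 - \left(-3 + 1\right)}{3 \left(-4 + \left(-3 + 1\right)\right)}\right)\right) \left(-44867 - 34755\right) = \left(-42423 + \left(6 + \frac{14 - -2}{3 \left(-4 - 2\right)}\right)\right) \left(-79622\right) = \left(-42423 + \left(6 + \frac{14 + 2}{3 \left(-6\right)}\right)\right) \left(-79622\right) = \left(-42423 + \left(6 + \frac{1}{3} \left(- \frac{1}{6}\right) 16\right)\right) \left(-79622\right) = \left(-42423 + \left(6 - \frac{8}{9}\right)\right) \left(-79622\right) = \left(-42423 + \frac{46}{9}\right) \left(-79622\right) = \left(- \frac{381761}{9}\right) \left(-79622\right) = \frac{30396574342}{9}$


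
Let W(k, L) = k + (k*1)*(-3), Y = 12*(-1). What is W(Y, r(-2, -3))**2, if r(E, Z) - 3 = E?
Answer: 576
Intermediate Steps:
r(E, Z) = 3 + E
Y = -12
W(k, L) = -2*k (W(k, L) = k + k*(-3) = k - 3*k = -2*k)
W(Y, r(-2, -3))**2 = (-2*(-12))**2 = 24**2 = 576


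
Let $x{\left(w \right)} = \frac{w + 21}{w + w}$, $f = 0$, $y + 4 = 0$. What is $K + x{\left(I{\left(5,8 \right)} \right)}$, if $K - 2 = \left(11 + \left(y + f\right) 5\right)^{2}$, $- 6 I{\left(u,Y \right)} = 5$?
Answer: $\frac{709}{10} \approx 70.9$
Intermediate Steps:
$y = -4$ ($y = -4 + 0 = -4$)
$I{\left(u,Y \right)} = - \frac{5}{6}$ ($I{\left(u,Y \right)} = \left(- \frac{1}{6}\right) 5 = - \frac{5}{6}$)
$x{\left(w \right)} = \frac{21 + w}{2 w}$
$K = 83$ ($K = 2 + \left(11 + \left(-4 + 0\right) 5\right)^{2} = 2 + \left(11 - 20\right)^{2} = 2 + \left(-9\right)^{2} = 2 + 81 = 83$)
$K + x{\left(I{\left(5,8 \right)} \right)} = 83 + \frac{21 - \frac{5}{6}}{2 \left(- \frac{5}{6}\right)} = 83 + \frac{1}{2} \left(- \frac{6}{5}\right) \frac{121}{6} = 83 - \frac{121}{10} = \frac{709}{10}$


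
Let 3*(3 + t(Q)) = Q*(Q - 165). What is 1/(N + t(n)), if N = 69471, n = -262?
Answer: 3/320278 ≈ 9.3669e-6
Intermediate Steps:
t(Q) = -3 + Q*(-165 + Q)/3 (t(Q) = -3 + (Q*(Q - 165))/3 = -3 + (Q*(-165 + Q))/3 = -3 + Q*(-165 + Q)/3)
1/(N + t(n)) = 1/(69471 + (-3 - 55*(-262) + (⅓)*(-262)²)) = 1/(69471 + (-3 + 14410 + (⅓)*68644)) = 1/(69471 + (-3 + 14410 + 68644/3)) = 1/(69471 + 111865/3) = 1/(320278/3) = 3/320278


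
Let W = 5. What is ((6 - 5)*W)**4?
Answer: 625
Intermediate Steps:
((6 - 5)*W)**4 = ((6 - 5)*5)**4 = (1*5)**4 = 5**4 = 625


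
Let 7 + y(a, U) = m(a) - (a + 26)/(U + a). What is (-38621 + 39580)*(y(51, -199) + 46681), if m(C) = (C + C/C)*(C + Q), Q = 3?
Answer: 7023153067/148 ≈ 4.7454e+7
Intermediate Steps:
m(C) = (1 + C)*(3 + C) (m(C) = (C + C/C)*(C + 3) = (C + 1)*(3 + C) = (1 + C)*(3 + C))
y(a, U) = -4 + a**2 + 4*a - (26 + a)/(U + a) (y(a, U) = -7 + ((3 + a**2 + 4*a) - (a + 26)/(U + a)) = -7 + ((3 + a**2 + 4*a) - (26 + a)/(U + a)) = -7 + (3 + a**2 + 4*a - (26 + a)/(U + a)) = -4 + a**2 + 4*a - (26 + a)/(U + a))
(-38621 + 39580)*(y(51, -199) + 46681) = (-38621 + 39580)*((-26 + 51**3 - 5*51 - 4*(-199) + 4*51**2 - 199*51**2 + 4*(-199)*51)/(-199 + 51) + 46681) = 959*((-26 + 132651 - 255 + 796 + 4*2601 - 199*2601 - 40596)/(-148) + 46681) = 959*(-(-26 + 132651 - 255 + 796 + 10404 - 517599 - 40596)/148 + 46681) = 959*(-1/148*(-414625) + 46681) = 959*(414625/148 + 46681) = 959*(7323413/148) = 7023153067/148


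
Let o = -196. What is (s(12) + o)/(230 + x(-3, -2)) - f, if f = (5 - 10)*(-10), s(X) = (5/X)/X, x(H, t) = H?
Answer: -1662619/32688 ≈ -50.863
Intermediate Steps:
s(X) = 5/X**2
f = 50 (f = -5*(-10) = 50)
(s(12) + o)/(230 + x(-3, -2)) - f = (5/12**2 - 196)/(230 - 3) - 1*50 = (5*(1/144) - 196)/227 - 50 = (5/144 - 196)*(1/227) - 50 = -28219/144*1/227 - 50 = -28219/32688 - 50 = -1662619/32688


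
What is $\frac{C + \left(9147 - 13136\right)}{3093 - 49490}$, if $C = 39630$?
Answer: $- \frac{35641}{46397} \approx -0.76818$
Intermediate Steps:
$\frac{C + \left(9147 - 13136\right)}{3093 - 49490} = \frac{39630 + \left(9147 - 13136\right)}{3093 - 49490} = \frac{39630 - 3989}{-46397} = 35641 \left(- \frac{1}{46397}\right) = - \frac{35641}{46397}$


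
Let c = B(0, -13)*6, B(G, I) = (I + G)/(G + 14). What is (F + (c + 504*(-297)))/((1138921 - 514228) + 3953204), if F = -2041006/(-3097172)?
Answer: -1622686439509/49624870425494 ≈ -0.032699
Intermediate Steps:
B(G, I) = (G + I)/(14 + G)
c = -39/7 (c = ((0 - 13)/(14 + 0))*6 = (-13/14)*6 = ((1/14)*(-13))*6 = -13/14*6 = -39/7 ≈ -5.5714)
F = 1020503/1548586 (F = -2041006*(-1/3097172) = 1020503/1548586 ≈ 0.65899)
(F + (c + 504*(-297)))/((1138921 - 514228) + 3953204) = (1020503/1548586 + (-39/7 + 504*(-297)))/((1138921 - 514228) + 3953204) = (1020503/1548586 + (-39/7 - 149688))/(624693 + 3953204) = (1020503/1548586 - 1047855/7)/4577897 = -1622686439509/10840102*1/4577897 = -1622686439509/49624870425494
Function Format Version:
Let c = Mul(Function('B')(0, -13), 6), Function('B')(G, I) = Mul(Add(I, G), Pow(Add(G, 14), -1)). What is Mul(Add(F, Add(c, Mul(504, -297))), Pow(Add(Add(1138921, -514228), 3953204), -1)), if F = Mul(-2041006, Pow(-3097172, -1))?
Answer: Rational(-1622686439509, 49624870425494) ≈ -0.032699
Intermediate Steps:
Function('B')(G, I) = Mul(Pow(Add(14, G), -1), Add(G, I)) (Function('B')(G, I) = Mul(Add(G, I), Pow(Add(14, G), -1)) = Mul(Pow(Add(14, G), -1), Add(G, I)))
c = Rational(-39, 7) (c = Mul(Mul(Pow(Add(14, 0), -1), Add(0, -13)), 6) = Mul(Mul(Pow(14, -1), -13), 6) = Mul(Mul(Rational(1, 14), -13), 6) = Mul(Rational(-13, 14), 6) = Rational(-39, 7) ≈ -5.5714)
F = Rational(1020503, 1548586) (F = Mul(-2041006, Rational(-1, 3097172)) = Rational(1020503, 1548586) ≈ 0.65899)
Mul(Add(F, Add(c, Mul(504, -297))), Pow(Add(Add(1138921, -514228), 3953204), -1)) = Mul(Add(Rational(1020503, 1548586), Add(Rational(-39, 7), Mul(504, -297))), Pow(Add(Add(1138921, -514228), 3953204), -1)) = Mul(Add(Rational(1020503, 1548586), Add(Rational(-39, 7), -149688)), Pow(Add(624693, 3953204), -1)) = Mul(Add(Rational(1020503, 1548586), Rational(-1047855, 7)), Pow(4577897, -1)) = Mul(Rational(-1622686439509, 10840102), Rational(1, 4577897)) = Rational(-1622686439509, 49624870425494)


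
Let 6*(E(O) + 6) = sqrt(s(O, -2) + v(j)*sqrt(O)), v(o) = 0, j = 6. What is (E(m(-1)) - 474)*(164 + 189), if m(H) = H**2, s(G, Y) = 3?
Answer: -169440 + 353*sqrt(3)/6 ≈ -1.6934e+5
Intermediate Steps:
E(O) = -6 + sqrt(3)/6 (E(O) = -6 + sqrt(3 + 0*sqrt(O))/6 = -6 + sqrt(3 + 0)/6 = -6 + sqrt(3)/6)
(E(m(-1)) - 474)*(164 + 189) = ((-6 + sqrt(3)/6) - 474)*(164 + 189) = (-480 + sqrt(3)/6)*353 = -169440 + 353*sqrt(3)/6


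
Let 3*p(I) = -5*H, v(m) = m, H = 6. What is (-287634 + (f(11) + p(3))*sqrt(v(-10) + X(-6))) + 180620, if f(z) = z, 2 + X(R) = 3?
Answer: -107014 + 3*I ≈ -1.0701e+5 + 3.0*I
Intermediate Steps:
X(R) = 1 (X(R) = -2 + 3 = 1)
p(I) = -10 (p(I) = (-5*6)/3 = (1/3)*(-30) = -10)
(-287634 + (f(11) + p(3))*sqrt(v(-10) + X(-6))) + 180620 = (-287634 + (11 - 10)*sqrt(-10 + 1)) + 180620 = (-287634 + 1*sqrt(-9)) + 180620 = (-287634 + 1*(3*I)) + 180620 = (-287634 + 3*I) + 180620 = -107014 + 3*I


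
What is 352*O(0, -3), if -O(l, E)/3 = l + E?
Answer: 3168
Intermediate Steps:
O(l, E) = -3*E - 3*l (O(l, E) = -3*(l + E) = -3*(E + l) = -3*E - 3*l)
352*O(0, -3) = 352*(-3*(-3) - 3*0) = 352*(9 + 0) = 352*9 = 3168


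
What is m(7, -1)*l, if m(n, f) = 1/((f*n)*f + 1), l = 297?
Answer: 297/8 ≈ 37.125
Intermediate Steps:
m(n, f) = 1/(1 + n*f²) (m(n, f) = 1/(n*f² + 1) = 1/(1 + n*f²))
m(7, -1)*l = 297/(1 + 7*(-1)²) = 297/(1 + 7*1) = 297/(1 + 7) = 297/8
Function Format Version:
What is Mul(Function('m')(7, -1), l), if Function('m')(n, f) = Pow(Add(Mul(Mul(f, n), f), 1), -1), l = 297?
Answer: Rational(297, 8) ≈ 37.125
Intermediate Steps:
Function('m')(n, f) = Pow(Add(1, Mul(n, Pow(f, 2))), -1) (Function('m')(n, f) = Pow(Add(Mul(n, Pow(f, 2)), 1), -1) = Pow(Add(1, Mul(n, Pow(f, 2))), -1))
Mul(Function('m')(7, -1), l) = Mul(Pow(Add(1, Mul(7, Pow(-1, 2))), -1), 297) = Mul(Pow(Add(1, Mul(7, 1)), -1), 297) = Mul(Pow(Add(1, 7), -1), 297) = Mul(Pow(8, -1), 297) = Mul(Rational(1, 8), 297) = Rational(297, 8)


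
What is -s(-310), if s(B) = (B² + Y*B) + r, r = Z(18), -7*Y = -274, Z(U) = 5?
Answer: -587795/7 ≈ -83971.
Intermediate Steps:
Y = 274/7 (Y = -⅐*(-274) = 274/7 ≈ 39.143)
r = 5
s(B) = 5 + B² + 274*B/7 (s(B) = (B² + 274*B/7) + 5 = 5 + B² + 274*B/7)
-s(-310) = -(5 + (-310)² + (274/7)*(-310)) = -(5 + 96100 - 84940/7) = -1*587795/7 = -587795/7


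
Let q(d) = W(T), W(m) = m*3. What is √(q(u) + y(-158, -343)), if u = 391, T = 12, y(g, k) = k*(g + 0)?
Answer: √54230 ≈ 232.87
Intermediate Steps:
y(g, k) = g*k (y(g, k) = k*g = g*k)
W(m) = 3*m
q(d) = 36 (q(d) = 3*12 = 36)
√(q(u) + y(-158, -343)) = √(36 - 158*(-343)) = √(36 + 54194) = √54230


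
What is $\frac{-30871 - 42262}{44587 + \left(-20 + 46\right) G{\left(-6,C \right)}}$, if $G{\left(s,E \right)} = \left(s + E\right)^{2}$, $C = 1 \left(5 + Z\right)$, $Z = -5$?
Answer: $- \frac{73133}{45523} \approx -1.6065$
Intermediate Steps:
$C = 0$ ($C = 1 \left(5 - 5\right) = 1 \cdot 0 = 0$)
$G{\left(s,E \right)} = \left(E + s\right)^{2}$
$\frac{-30871 - 42262}{44587 + \left(-20 + 46\right) G{\left(-6,C \right)}} = \frac{-30871 - 42262}{44587 + \left(-20 + 46\right) \left(0 - 6\right)^{2}} = - \frac{73133}{44587 + 26 \left(-6\right)^{2}} = - \frac{73133}{44587 + 26 \cdot 36} = - \frac{73133}{44587 + 936} = - \frac{73133}{45523}$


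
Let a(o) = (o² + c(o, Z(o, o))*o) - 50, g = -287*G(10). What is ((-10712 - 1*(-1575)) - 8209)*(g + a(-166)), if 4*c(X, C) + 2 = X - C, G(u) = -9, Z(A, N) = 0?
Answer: -642860106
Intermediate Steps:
g = 2583 (g = -287*(-9) = 2583)
c(X, C) = -½ - C/4 + X/4 (c(X, C) = -½ + (X - C)/4 = -½ + (-C/4 + X/4) = -½ - C/4 + X/4)
a(o) = -50 + o² + o*(-½ + o/4) (a(o) = (o² + (-½ - ¼*0 + o/4)*o) - 50 = (o² + (-½ + 0 + o/4)*o) - 50 = (o² + (-½ + o/4)*o) - 50 = (o² + o*(-½ + o/4)) - 50 = -50 + o² + o*(-½ + o/4))
((-10712 - 1*(-1575)) - 8209)*(g + a(-166)) = ((-10712 - 1*(-1575)) - 8209)*(2583 + (-50 - ½*(-166) + (5/4)*(-166)²)) = ((-10712 + 1575) - 8209)*(2583 + (-50 + 83 + (5/4)*27556)) = (-9137 - 8209)*(2583 + (-50 + 83 + 34445)) = -17346*(2583 + 34478) = -17346*37061 = -642860106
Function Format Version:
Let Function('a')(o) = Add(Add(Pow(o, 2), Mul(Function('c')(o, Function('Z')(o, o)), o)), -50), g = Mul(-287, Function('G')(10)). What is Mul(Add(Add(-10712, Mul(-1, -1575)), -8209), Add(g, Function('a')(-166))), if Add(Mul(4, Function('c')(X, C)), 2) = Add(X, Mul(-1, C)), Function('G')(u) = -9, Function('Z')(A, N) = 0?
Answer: -642860106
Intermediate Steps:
g = 2583 (g = Mul(-287, -9) = 2583)
Function('c')(X, C) = Add(Rational(-1, 2), Mul(Rational(-1, 4), C), Mul(Rational(1, 4), X)) (Function('c')(X, C) = Add(Rational(-1, 2), Mul(Rational(1, 4), Add(X, Mul(-1, C)))) = Add(Rational(-1, 2), Add(Mul(Rational(-1, 4), C), Mul(Rational(1, 4), X))) = Add(Rational(-1, 2), Mul(Rational(-1, 4), C), Mul(Rational(1, 4), X)))
Function('a')(o) = Add(-50, Pow(o, 2), Mul(o, Add(Rational(-1, 2), Mul(Rational(1, 4), o)))) (Function('a')(o) = Add(Add(Pow(o, 2), Mul(Add(Rational(-1, 2), Mul(Rational(-1, 4), 0), Mul(Rational(1, 4), o)), o)), -50) = Add(Add(Pow(o, 2), Mul(Add(Rational(-1, 2), 0, Mul(Rational(1, 4), o)), o)), -50) = Add(Add(Pow(o, 2), Mul(Add(Rational(-1, 2), Mul(Rational(1, 4), o)), o)), -50) = Add(Add(Pow(o, 2), Mul(o, Add(Rational(-1, 2), Mul(Rational(1, 4), o)))), -50) = Add(-50, Pow(o, 2), Mul(o, Add(Rational(-1, 2), Mul(Rational(1, 4), o)))))
Mul(Add(Add(-10712, Mul(-1, -1575)), -8209), Add(g, Function('a')(-166))) = Mul(Add(Add(-10712, Mul(-1, -1575)), -8209), Add(2583, Add(-50, Mul(Rational(-1, 2), -166), Mul(Rational(5, 4), Pow(-166, 2))))) = Mul(Add(Add(-10712, 1575), -8209), Add(2583, Add(-50, 83, Mul(Rational(5, 4), 27556)))) = Mul(Add(-9137, -8209), Add(2583, Add(-50, 83, 34445))) = Mul(-17346, Add(2583, 34478)) = Mul(-17346, 37061) = -642860106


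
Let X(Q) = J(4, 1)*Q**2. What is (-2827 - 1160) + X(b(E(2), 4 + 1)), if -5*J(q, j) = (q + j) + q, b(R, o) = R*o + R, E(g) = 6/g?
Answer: -22851/5 ≈ -4570.2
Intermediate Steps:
b(R, o) = R + R*o
J(q, j) = -2*q/5 - j/5 (J(q, j) = -((q + j) + q)/5 = -((j + q) + q)/5 = -(j + 2*q)/5 = -2*q/5 - j/5)
X(Q) = -9*Q**2/5 (X(Q) = (-2/5*4 - 1/5*1)*Q**2 = (-8/5 - 1/5)*Q**2 = -9*Q**2/5)
(-2827 - 1160) + X(b(E(2), 4 + 1)) = (-2827 - 1160) - 9*9*(1 + (4 + 1))**2/5 = -3987 - 9*9*(1 + 5)**2/5 = -3987 - 9*(3*6)**2/5 = -3987 - 9/5*18**2 = -3987 - 9/5*324 = -3987 - 2916/5 = -22851/5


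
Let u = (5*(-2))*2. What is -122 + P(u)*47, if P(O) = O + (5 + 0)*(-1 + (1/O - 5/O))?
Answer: -1250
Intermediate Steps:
u = -20 (u = -10*2 = -20)
P(O) = -5 + O - 20/O (P(O) = O + 5*(-1 + (1/O - 5/O)) = O + 5*(-1 - 4/O) = O + (-5 - 20/O) = -5 + O - 20/O)
-122 + P(u)*47 = -122 + (-5 - 20 - 20/(-20))*47 = -122 + (-5 - 20 - 20*(-1/20))*47 = -122 + (-5 - 20 + 1)*47 = -122 - 24*47 = -122 - 1128 = -1250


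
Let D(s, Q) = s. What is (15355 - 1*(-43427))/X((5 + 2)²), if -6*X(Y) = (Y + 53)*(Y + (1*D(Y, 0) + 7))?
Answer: -19594/595 ≈ -32.931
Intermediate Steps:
X(Y) = -(7 + 2*Y)*(53 + Y)/6 (X(Y) = -(Y + 53)*(Y + (1*Y + 7))/6 = -(53 + Y)*(Y + (Y + 7))/6 = -(53 + Y)*(Y + (7 + Y))/6 = -(53 + Y)*(7 + 2*Y)/6 = -(7 + 2*Y)*(53 + Y)/6)
(15355 - 1*(-43427))/X((5 + 2)²) = (15355 - 1*(-43427))/(-371/6 - 113*(5 + 2)²/6 - (5 + 2)⁴/3) = (15355 + 43427)/(-371/6 - 113/6*7² - (7²)²/3) = 58782/(-371/6 - 113/6*49 - ⅓*49²) = 58782/(-371/6 - 5537/6 - ⅓*2401) = 58782/(-371/6 - 5537/6 - 2401/3) = 58782/(-1785) = 58782*(-1/1785) = -19594/595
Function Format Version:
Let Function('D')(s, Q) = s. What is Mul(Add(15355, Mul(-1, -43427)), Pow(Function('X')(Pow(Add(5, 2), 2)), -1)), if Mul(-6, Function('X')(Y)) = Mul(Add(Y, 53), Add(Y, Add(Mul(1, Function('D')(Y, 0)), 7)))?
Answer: Rational(-19594, 595) ≈ -32.931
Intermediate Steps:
Function('X')(Y) = Mul(Rational(-1, 6), Add(7, Mul(2, Y)), Add(53, Y)) (Function('X')(Y) = Mul(Rational(-1, 6), Mul(Add(Y, 53), Add(Y, Add(Mul(1, Y), 7)))) = Mul(Rational(-1, 6), Mul(Add(53, Y), Add(Y, Add(Y, 7)))) = Mul(Rational(-1, 6), Mul(Add(53, Y), Add(Y, Add(7, Y)))) = Mul(Rational(-1, 6), Mul(Add(53, Y), Add(7, Mul(2, Y)))) = Mul(Rational(-1, 6), Mul(Add(7, Mul(2, Y)), Add(53, Y))) = Mul(Rational(-1, 6), Add(7, Mul(2, Y)), Add(53, Y)))
Mul(Add(15355, Mul(-1, -43427)), Pow(Function('X')(Pow(Add(5, 2), 2)), -1)) = Mul(Add(15355, Mul(-1, -43427)), Pow(Add(Rational(-371, 6), Mul(Rational(-113, 6), Pow(Add(5, 2), 2)), Mul(Rational(-1, 3), Pow(Pow(Add(5, 2), 2), 2))), -1)) = Mul(Add(15355, 43427), Pow(Add(Rational(-371, 6), Mul(Rational(-113, 6), Pow(7, 2)), Mul(Rational(-1, 3), Pow(Pow(7, 2), 2))), -1)) = Mul(58782, Pow(Add(Rational(-371, 6), Mul(Rational(-113, 6), 49), Mul(Rational(-1, 3), Pow(49, 2))), -1)) = Mul(58782, Pow(Add(Rational(-371, 6), Rational(-5537, 6), Mul(Rational(-1, 3), 2401)), -1)) = Mul(58782, Pow(Add(Rational(-371, 6), Rational(-5537, 6), Rational(-2401, 3)), -1)) = Mul(58782, Pow(-1785, -1)) = Mul(58782, Rational(-1, 1785)) = Rational(-19594, 595)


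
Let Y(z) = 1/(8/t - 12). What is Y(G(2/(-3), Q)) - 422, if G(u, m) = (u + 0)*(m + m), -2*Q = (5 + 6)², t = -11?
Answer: -59091/140 ≈ -422.08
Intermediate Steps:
Q = -121/2 (Q = -(5 + 6)²/2 = -½*11² = -½*121 = -121/2 ≈ -60.500)
G(u, m) = 2*m*u (G(u, m) = u*(2*m) = 2*m*u)
Y(z) = -11/140 (Y(z) = 1/(8/(-11) - 12) = 1/(8*(-1/11) - 12) = 1/(-8/11 - 12) = 1/(-140/11) = -11/140)
Y(G(2/(-3), Q)) - 422 = -11/140 - 422 = -59091/140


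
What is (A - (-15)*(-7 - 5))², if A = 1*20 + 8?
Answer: 23104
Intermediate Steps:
A = 28 (A = 20 + 8 = 28)
(A - (-15)*(-7 - 5))² = (28 - (-15)*(-7 - 5))² = (28 - (-15)*(-12))² = (28 - 1*180)² = (28 - 180)² = (-152)² = 23104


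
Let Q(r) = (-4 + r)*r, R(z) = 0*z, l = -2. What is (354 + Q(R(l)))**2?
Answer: 125316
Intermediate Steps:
R(z) = 0
Q(r) = r*(-4 + r)
(354 + Q(R(l)))**2 = (354 + 0*(-4 + 0))**2 = (354 + 0*(-4))**2 = (354 + 0)**2 = 354**2 = 125316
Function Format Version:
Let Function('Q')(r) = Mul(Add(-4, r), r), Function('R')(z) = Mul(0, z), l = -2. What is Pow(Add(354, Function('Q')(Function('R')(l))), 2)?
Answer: 125316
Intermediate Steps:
Function('R')(z) = 0
Function('Q')(r) = Mul(r, Add(-4, r))
Pow(Add(354, Function('Q')(Function('R')(l))), 2) = Pow(Add(354, Mul(0, Add(-4, 0))), 2) = Pow(Add(354, Mul(0, -4)), 2) = Pow(Add(354, 0), 2) = Pow(354, 2) = 125316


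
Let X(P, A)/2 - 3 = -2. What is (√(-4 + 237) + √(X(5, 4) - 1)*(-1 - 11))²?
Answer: (-12 + √233)² ≈ 10.656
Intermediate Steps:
X(P, A) = 2 (X(P, A) = 6 + 2*(-2) = 6 - 4 = 2)
(√(-4 + 237) + √(X(5, 4) - 1)*(-1 - 11))² = (√(-4 + 237) + √(2 - 1)*(-1 - 11))² = (√233 + √1*(-12))² = (√233 + 1*(-12))² = (√233 - 12)² = (-12 + √233)²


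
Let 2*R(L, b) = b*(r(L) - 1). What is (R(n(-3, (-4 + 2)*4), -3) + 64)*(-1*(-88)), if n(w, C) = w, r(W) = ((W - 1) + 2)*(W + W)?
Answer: 4180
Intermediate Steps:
r(W) = 2*W*(1 + W) (r(W) = ((-1 + W) + 2)*(2*W) = (1 + W)*(2*W) = 2*W*(1 + W))
R(L, b) = b*(-1 + 2*L*(1 + L))/2 (R(L, b) = (b*(2*L*(1 + L) - 1))/2 = (b*(-1 + 2*L*(1 + L)))/2 = b*(-1 + 2*L*(1 + L))/2)
(R(n(-3, (-4 + 2)*4), -3) + 64)*(-1*(-88)) = ((½)*(-3)*(-1 + 2*(-3)*(1 - 3)) + 64)*(-1*(-88)) = ((½)*(-3)*(-1 + 2*(-3)*(-2)) + 64)*88 = ((½)*(-3)*(-1 + 12) + 64)*88 = ((½)*(-3)*11 + 64)*88 = (-33/2 + 64)*88 = (95/2)*88 = 4180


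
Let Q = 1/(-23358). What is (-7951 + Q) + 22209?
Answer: 333038363/23358 ≈ 14258.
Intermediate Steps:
Q = -1/23358 ≈ -4.2812e-5
(-7951 + Q) + 22209 = (-7951 - 1/23358) + 22209 = -185719459/23358 + 22209 = 333038363/23358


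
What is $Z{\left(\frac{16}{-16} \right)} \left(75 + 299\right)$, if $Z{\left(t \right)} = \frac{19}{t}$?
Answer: $-7106$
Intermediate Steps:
$Z{\left(\frac{16}{-16} \right)} \left(75 + 299\right) = \frac{19}{16 \frac{1}{-16}} \left(75 + 299\right) = \frac{19}{16 \left(- \frac{1}{16}\right)} 374 = \frac{19}{-1} \cdot 374 = 19 \left(-1\right) 374 = \left(-19\right) 374 = -7106$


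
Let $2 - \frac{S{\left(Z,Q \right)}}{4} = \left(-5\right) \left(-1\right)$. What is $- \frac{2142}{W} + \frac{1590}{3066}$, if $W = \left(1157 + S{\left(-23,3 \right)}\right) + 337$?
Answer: $- \frac{116972}{126217} \approx -0.92675$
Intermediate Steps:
$S{\left(Z,Q \right)} = -12$ ($S{\left(Z,Q \right)} = 8 - 4 \left(\left(-5\right) \left(-1\right)\right) = 8 - 20 = -12$)
$W = 1482$ ($W = \left(1157 - 12\right) + 337 = 1145 + 337 = 1482$)
$- \frac{2142}{W} + \frac{1590}{3066} = - \frac{2142}{1482} + \frac{1590}{3066} = \left(-2142\right) \frac{1}{1482} + 1590 \cdot \frac{1}{3066} = - \frac{357}{247} + \frac{265}{511} = - \frac{116972}{126217}$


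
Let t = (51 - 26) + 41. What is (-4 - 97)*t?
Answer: -6666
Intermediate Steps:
t = 66 (t = 25 + 41 = 66)
(-4 - 97)*t = (-4 - 97)*66 = -101*66 = -6666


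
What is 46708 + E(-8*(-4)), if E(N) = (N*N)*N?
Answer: 79476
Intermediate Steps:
E(N) = N³ (E(N) = N²*N = N³)
46708 + E(-8*(-4)) = 46708 + (-8*(-4))³ = 46708 + 32³ = 46708 + 32768 = 79476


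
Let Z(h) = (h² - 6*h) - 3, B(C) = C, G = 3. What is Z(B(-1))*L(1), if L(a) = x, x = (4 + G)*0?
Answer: 0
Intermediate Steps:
Z(h) = -3 + h² - 6*h
x = 0 (x = (4 + 3)*0 = 7*0 = 0)
L(a) = 0
Z(B(-1))*L(1) = (-3 + (-1)² - 6*(-1))*0 = (-3 + 1 + 6)*0 = 4*0 = 0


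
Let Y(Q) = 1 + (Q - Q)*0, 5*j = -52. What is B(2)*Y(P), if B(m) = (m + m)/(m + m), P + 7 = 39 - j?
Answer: 1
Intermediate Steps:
j = -52/5 (j = (1/5)*(-52) = -52/5 ≈ -10.400)
P = 212/5 (P = -7 + (39 - 1*(-52/5)) = -7 + (39 + 52/5) = -7 + 247/5 = 212/5 ≈ 42.400)
Y(Q) = 1 (Y(Q) = 1 + 0*0 = 1 + 0 = 1)
B(m) = 1 (B(m) = (2*m)/((2*m)) = (2*m)*(1/(2*m)) = 1)
B(2)*Y(P) = 1*1 = 1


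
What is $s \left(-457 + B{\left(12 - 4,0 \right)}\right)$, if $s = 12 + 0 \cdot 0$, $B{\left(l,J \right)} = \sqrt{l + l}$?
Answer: $-5436$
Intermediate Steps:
$B{\left(l,J \right)} = \sqrt{2} \sqrt{l}$ ($B{\left(l,J \right)} = \sqrt{2 l} = \sqrt{2} \sqrt{l}$)
$s = 12$ ($s = 12 + 0 = 12$)
$s \left(-457 + B{\left(12 - 4,0 \right)}\right) = 12 \left(-457 + \sqrt{2} \sqrt{12 - 4}\right) = 12 \left(-457 + \sqrt{2} \sqrt{8}\right) = 12 \left(-457 + \sqrt{2} \cdot 2 \sqrt{2}\right) = 12 \left(-457 + 4\right) = 12 \left(-453\right) = -5436$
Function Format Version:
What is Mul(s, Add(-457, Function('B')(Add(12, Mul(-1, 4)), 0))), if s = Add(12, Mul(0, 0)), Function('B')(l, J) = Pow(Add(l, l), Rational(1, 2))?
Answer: -5436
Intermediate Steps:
Function('B')(l, J) = Mul(Pow(2, Rational(1, 2)), Pow(l, Rational(1, 2))) (Function('B')(l, J) = Pow(Mul(2, l), Rational(1, 2)) = Mul(Pow(2, Rational(1, 2)), Pow(l, Rational(1, 2))))
s = 12 (s = Add(12, 0) = 12)
Mul(s, Add(-457, Function('B')(Add(12, Mul(-1, 4)), 0))) = Mul(12, Add(-457, Mul(Pow(2, Rational(1, 2)), Pow(Add(12, Mul(-1, 4)), Rational(1, 2))))) = Mul(12, Add(-457, Mul(Pow(2, Rational(1, 2)), Pow(Add(12, -4), Rational(1, 2))))) = Mul(12, Add(-457, Mul(Pow(2, Rational(1, 2)), Pow(8, Rational(1, 2))))) = Mul(12, Add(-457, Mul(Pow(2, Rational(1, 2)), Mul(2, Pow(2, Rational(1, 2)))))) = Mul(12, Add(-457, 4)) = Mul(12, -453) = -5436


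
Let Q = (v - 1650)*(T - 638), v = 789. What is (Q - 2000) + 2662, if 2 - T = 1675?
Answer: 1990433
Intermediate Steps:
T = -1673 (T = 2 - 1*1675 = 2 - 1675 = -1673)
Q = 1989771 (Q = (789 - 1650)*(-1673 - 638) = -861*(-2311) = 1989771)
(Q - 2000) + 2662 = (1989771 - 2000) + 2662 = 1987771 + 2662 = 1990433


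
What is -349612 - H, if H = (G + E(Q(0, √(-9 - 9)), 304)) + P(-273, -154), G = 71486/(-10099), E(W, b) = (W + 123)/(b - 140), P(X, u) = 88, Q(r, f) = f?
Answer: -14126225553/40396 - 3*I*√2/164 ≈ -3.4969e+5 - 0.02587*I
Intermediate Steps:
E(W, b) = (123 + W)/(-140 + b)
G = -71486/10099 (G = 71486*(-1/10099) = -71486/10099 ≈ -7.0785)
H = 3299201/40396 + 3*I*√2/164 (H = (-71486/10099 + (123 + √(-9 - 9))/(-140 + 304)) + 88 = (-71486/10099 + (123 + √(-18))/164) + 88 = (-71486/10099 + (123 + 3*I*√2)/164) + 88 = (-71486/10099 + (¾ + 3*I*√2/164)) + 88 = (-255647/40396 + 3*I*√2/164) + 88 = 3299201/40396 + 3*I*√2/164 ≈ 81.672 + 0.02587*I)
-349612 - H = -349612 - (3299201/40396 + 3*I*√2/164) = -349612 + (-3299201/40396 - 3*I*√2/164) = -14126225553/40396 - 3*I*√2/164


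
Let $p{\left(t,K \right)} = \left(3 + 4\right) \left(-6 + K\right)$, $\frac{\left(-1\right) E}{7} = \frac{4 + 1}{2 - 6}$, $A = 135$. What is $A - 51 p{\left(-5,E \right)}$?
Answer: $- \frac{3387}{4} \approx -846.75$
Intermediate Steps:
$E = \frac{35}{4}$ ($E = - 7 \frac{4 + 1}{2 - 6} = - 7 \frac{5}{-4} = - 7 \cdot 5 \left(- \frac{1}{4}\right) = \left(-7\right) \left(- \frac{5}{4}\right) = \frac{35}{4} \approx 8.75$)
$p{\left(t,K \right)} = -42 + 7 K$ ($p{\left(t,K \right)} = 7 \left(-6 + K\right) = -42 + 7 K$)
$A - 51 p{\left(-5,E \right)} = 135 - 51 \left(-42 + 7 \cdot \frac{35}{4}\right) = 135 - 51 \left(-42 + \frac{245}{4}\right) = 135 - \frac{3927}{4} = - \frac{3387}{4}$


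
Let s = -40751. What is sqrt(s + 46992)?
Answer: 79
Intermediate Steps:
sqrt(s + 46992) = sqrt(-40751 + 46992) = sqrt(6241) = 79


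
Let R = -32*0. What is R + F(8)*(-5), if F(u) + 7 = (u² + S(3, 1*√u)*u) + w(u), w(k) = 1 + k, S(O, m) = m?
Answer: -330 - 80*√2 ≈ -443.14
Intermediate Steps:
R = 0
F(u) = -6 + u + u² + u^(3/2) (F(u) = -7 + ((u² + (1*√u)*u) + (1 + u)) = -7 + ((u² + √u*u) + (1 + u)) = -7 + ((u² + u^(3/2)) + (1 + u)) = -7 + (1 + u + u² + u^(3/2)) = -6 + u + u² + u^(3/2))
R + F(8)*(-5) = 0 + (-6 + 8 + 8² + 8^(3/2))*(-5) = 0 + (-6 + 8 + 64 + 16*√2)*(-5) = 0 + (66 + 16*√2)*(-5) = 0 + (-330 - 80*√2) = -330 - 80*√2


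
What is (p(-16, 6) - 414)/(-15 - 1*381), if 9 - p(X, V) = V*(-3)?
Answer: 43/44 ≈ 0.97727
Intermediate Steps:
p(X, V) = 9 + 3*V (p(X, V) = 9 - V*(-3) = 9 - (-3)*V = 9 + 3*V)
(p(-16, 6) - 414)/(-15 - 1*381) = ((9 + 3*6) - 414)/(-15 - 1*381) = ((9 + 18) - 414)/(-15 - 381) = (27 - 414)/(-396) = -387*(-1/396) = 43/44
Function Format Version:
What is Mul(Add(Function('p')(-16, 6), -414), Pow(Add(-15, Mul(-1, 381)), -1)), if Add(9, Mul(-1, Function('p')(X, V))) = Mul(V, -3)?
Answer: Rational(43, 44) ≈ 0.97727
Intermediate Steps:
Function('p')(X, V) = Add(9, Mul(3, V)) (Function('p')(X, V) = Add(9, Mul(-1, Mul(V, -3))) = Add(9, Mul(-1, Mul(-3, V))) = Add(9, Mul(3, V)))
Mul(Add(Function('p')(-16, 6), -414), Pow(Add(-15, Mul(-1, 381)), -1)) = Mul(Add(Add(9, Mul(3, 6)), -414), Pow(Add(-15, Mul(-1, 381)), -1)) = Mul(Add(Add(9, 18), -414), Pow(Add(-15, -381), -1)) = Mul(Add(27, -414), Pow(-396, -1)) = Mul(-387, Rational(-1, 396)) = Rational(43, 44)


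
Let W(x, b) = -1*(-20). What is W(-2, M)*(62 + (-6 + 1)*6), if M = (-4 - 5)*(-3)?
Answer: 640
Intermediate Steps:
M = 27 (M = -9*(-3) = 27)
W(x, b) = 20
W(-2, M)*(62 + (-6 + 1)*6) = 20*(62 + (-6 + 1)*6) = 20*(62 - 5*6) = 20*(62 - 30) = 20*32 = 640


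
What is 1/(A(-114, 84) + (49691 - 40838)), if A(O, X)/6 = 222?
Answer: 1/10185 ≈ 9.8184e-5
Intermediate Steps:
A(O, X) = 1332 (A(O, X) = 6*222 = 1332)
1/(A(-114, 84) + (49691 - 40838)) = 1/(1332 + (49691 - 40838)) = 1/(1332 + 8853) = 1/10185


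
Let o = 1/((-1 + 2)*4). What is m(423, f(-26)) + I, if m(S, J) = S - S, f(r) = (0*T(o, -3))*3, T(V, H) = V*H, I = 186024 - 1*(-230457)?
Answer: 416481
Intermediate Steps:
I = 416481 (I = 186024 + 230457 = 416481)
o = 1/4 (o = 1/(1*4) = 1/4 ≈ 0.25000)
T(V, H) = H*V
f(r) = 0 (f(r) = (0*(-3*1/4))*3 = (0*(-3/4))*3 = 0*3 = 0)
m(S, J) = 0
m(423, f(-26)) + I = 0 + 416481 = 416481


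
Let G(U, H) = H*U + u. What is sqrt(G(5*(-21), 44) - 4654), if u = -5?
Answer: 3*I*sqrt(1031) ≈ 96.328*I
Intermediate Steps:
G(U, H) = -5 + H*U (G(U, H) = H*U - 5 = -5 + H*U)
sqrt(G(5*(-21), 44) - 4654) = sqrt((-5 + 44*(5*(-21))) - 4654) = sqrt((-5 + 44*(-105)) - 4654) = sqrt((-5 - 4620) - 4654) = sqrt(-4625 - 4654) = sqrt(-9279) = 3*I*sqrt(1031)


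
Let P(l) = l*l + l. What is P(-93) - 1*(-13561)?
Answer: 22117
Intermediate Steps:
P(l) = l + l² (P(l) = l² + l = l + l²)
P(-93) - 1*(-13561) = -93*(1 - 93) - 1*(-13561) = -93*(-92) + 13561 = 8556 + 13561 = 22117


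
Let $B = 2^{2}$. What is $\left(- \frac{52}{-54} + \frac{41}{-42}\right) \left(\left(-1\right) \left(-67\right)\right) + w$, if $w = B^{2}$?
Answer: $\frac{5713}{378} \approx 15.114$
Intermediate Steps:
$B = 4$
$w = 16$ ($w = 4^{2} = 16$)
$\left(- \frac{52}{-54} + \frac{41}{-42}\right) \left(\left(-1\right) \left(-67\right)\right) + w = \left(- \frac{52}{-54} + \frac{41}{-42}\right) \left(\left(-1\right) \left(-67\right)\right) + 16 = \left(\left(-52\right) \left(- \frac{1}{54}\right) + 41 \left(- \frac{1}{42}\right)\right) 67 + 16 = \left(\frac{26}{27} - \frac{41}{42}\right) 67 + 16 = \left(- \frac{5}{378}\right) 67 + 16 = - \frac{335}{378} + 16 = \frac{5713}{378}$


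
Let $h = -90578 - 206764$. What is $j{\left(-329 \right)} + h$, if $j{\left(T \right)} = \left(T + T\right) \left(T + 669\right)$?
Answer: $-521062$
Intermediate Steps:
$h = -297342$
$j{\left(T \right)} = 2 T \left(669 + T\right)$
$j{\left(-329 \right)} + h = 2 \left(-329\right) \left(669 - 329\right) - 297342 = 2 \left(-329\right) 340 - 297342 = -223720 - 297342 = -521062$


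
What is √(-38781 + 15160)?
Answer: I*√23621 ≈ 153.69*I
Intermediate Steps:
√(-38781 + 15160) = √(-23621) = I*√23621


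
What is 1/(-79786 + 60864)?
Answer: -1/18922 ≈ -5.2849e-5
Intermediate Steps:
1/(-79786 + 60864) = 1/(-18922) = -1/18922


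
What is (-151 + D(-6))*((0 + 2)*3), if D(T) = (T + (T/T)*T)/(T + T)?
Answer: -900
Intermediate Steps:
D(T) = 1 (D(T) = (T + 1*T)/((2*T)) = (T + T)*(1/(2*T)) = (2*T)*(1/(2*T)) = 1)
(-151 + D(-6))*((0 + 2)*3) = (-151 + 1)*((0 + 2)*3) = -300*3 = -150*6 = -900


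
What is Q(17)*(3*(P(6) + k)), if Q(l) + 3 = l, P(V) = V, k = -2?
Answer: 168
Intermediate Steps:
Q(l) = -3 + l
Q(17)*(3*(P(6) + k)) = (-3 + 17)*(3*(6 - 2)) = 14*(3*4) = 14*12 = 168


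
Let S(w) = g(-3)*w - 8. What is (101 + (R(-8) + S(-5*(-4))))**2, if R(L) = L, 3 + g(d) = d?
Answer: 1225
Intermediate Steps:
g(d) = -3 + d
S(w) = -8 - 6*w (S(w) = (-3 - 3)*w - 8 = -6*w - 8 = -8 - 6*w)
(101 + (R(-8) + S(-5*(-4))))**2 = (101 + (-8 + (-8 - (-30)*(-4))))**2 = (101 + (-8 + (-8 - 6*20)))**2 = (101 + (-8 + (-8 - 120)))**2 = (101 + (-8 - 128))**2 = (101 - 136)**2 = (-35)**2 = 1225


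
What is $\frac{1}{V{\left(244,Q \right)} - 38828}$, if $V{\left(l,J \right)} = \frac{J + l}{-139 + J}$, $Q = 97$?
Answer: $- \frac{42}{1631117} \approx -2.5749 \cdot 10^{-5}$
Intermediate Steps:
$V{\left(l,J \right)} = \frac{J + l}{-139 + J}$
$\frac{1}{V{\left(244,Q \right)} - 38828} = \frac{1}{\frac{97 + 244}{-139 + 97} - 38828} = \frac{1}{\frac{1}{-42} \cdot 341 - 38828} = \frac{1}{\left(- \frac{1}{42}\right) 341 - 38828} = \frac{1}{- \frac{341}{42} - 38828} = \frac{1}{- \frac{1631117}{42}} = - \frac{42}{1631117}$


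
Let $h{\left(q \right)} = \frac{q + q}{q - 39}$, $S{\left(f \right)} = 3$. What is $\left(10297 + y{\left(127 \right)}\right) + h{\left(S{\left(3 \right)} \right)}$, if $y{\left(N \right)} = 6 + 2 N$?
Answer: $\frac{63341}{6} \approx 10557.0$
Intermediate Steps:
$h{\left(q \right)} = \frac{2 q}{-39 + q}$
$\left(10297 + y{\left(127 \right)}\right) + h{\left(S{\left(3 \right)} \right)} = \left(10297 + \left(6 + 2 \cdot 127\right)\right) + 2 \cdot 3 \frac{1}{-39 + 3} = \left(10297 + \left(6 + 254\right)\right) + 2 \cdot 3 \frac{1}{-36} = \left(10297 + 260\right) + 2 \cdot 3 \left(- \frac{1}{36}\right) = 10557 - \frac{1}{6} = \frac{63341}{6}$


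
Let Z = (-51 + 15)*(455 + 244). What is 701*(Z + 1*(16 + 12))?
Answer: -17620336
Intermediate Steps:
Z = -25164 (Z = -36*699 = -25164)
701*(Z + 1*(16 + 12)) = 701*(-25164 + 1*(16 + 12)) = 701*(-25164 + 1*28) = 701*(-25164 + 28) = 701*(-25136) = -17620336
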